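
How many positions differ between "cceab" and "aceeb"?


Comparing "cceab" and "aceeb" position by position:
  Position 0: 'c' vs 'a' => DIFFER
  Position 1: 'c' vs 'c' => same
  Position 2: 'e' vs 'e' => same
  Position 3: 'a' vs 'e' => DIFFER
  Position 4: 'b' vs 'b' => same
Positions that differ: 2

2


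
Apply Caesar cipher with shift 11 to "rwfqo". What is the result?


Caesar cipher: shift "rwfqo" by 11
  'r' (pos 17) + 11 = pos 2 = 'c'
  'w' (pos 22) + 11 = pos 7 = 'h'
  'f' (pos 5) + 11 = pos 16 = 'q'
  'q' (pos 16) + 11 = pos 1 = 'b'
  'o' (pos 14) + 11 = pos 25 = 'z'
Result: chqbz

chqbz


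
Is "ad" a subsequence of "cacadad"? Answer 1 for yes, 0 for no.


Check if "ad" is a subsequence of "cacadad"
Greedy scan:
  Position 0 ('c'): no match needed
  Position 1 ('a'): matches sub[0] = 'a'
  Position 2 ('c'): no match needed
  Position 3 ('a'): no match needed
  Position 4 ('d'): matches sub[1] = 'd'
  Position 5 ('a'): no match needed
  Position 6 ('d'): no match needed
All 2 characters matched => is a subsequence

1


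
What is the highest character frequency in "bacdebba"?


Input: bacdebba
Character counts:
  'a': 2
  'b': 3
  'c': 1
  'd': 1
  'e': 1
Maximum frequency: 3

3


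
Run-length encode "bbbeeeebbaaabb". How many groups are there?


Input: bbbeeeebbaaabb
Scanning for consecutive runs:
  Group 1: 'b' x 3 (positions 0-2)
  Group 2: 'e' x 4 (positions 3-6)
  Group 3: 'b' x 2 (positions 7-8)
  Group 4: 'a' x 3 (positions 9-11)
  Group 5: 'b' x 2 (positions 12-13)
Total groups: 5

5


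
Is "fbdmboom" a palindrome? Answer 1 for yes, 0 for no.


Input: fbdmboom
Reversed: moobmdbf
  Compare pos 0 ('f') with pos 7 ('m'): MISMATCH
  Compare pos 1 ('b') with pos 6 ('o'): MISMATCH
  Compare pos 2 ('d') with pos 5 ('o'): MISMATCH
  Compare pos 3 ('m') with pos 4 ('b'): MISMATCH
Result: not a palindrome

0


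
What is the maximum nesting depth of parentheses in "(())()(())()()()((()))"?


Input: "(())()(())()()()((()))"
Tracking depth:
  Position 0 '(': depth becomes 1
  Position 1 '(': depth becomes 2
  Position 2 ')': depth becomes 1
  Position 3 ')': depth becomes 0
  Position 4 '(': depth becomes 1
  Position 5 ')': depth becomes 0
  Position 6 '(': depth becomes 1
  Position 7 '(': depth becomes 2
  Position 8 ')': depth becomes 1
  Position 9 ')': depth becomes 0
  Position 10 '(': depth becomes 1
  Position 11 ')': depth becomes 0
  Position 12 '(': depth becomes 1
  Position 13 ')': depth becomes 0
  Position 14 '(': depth becomes 1
  Position 15 ')': depth becomes 0
  Position 16 '(': depth becomes 1
  Position 17 '(': depth becomes 2
  Position 18 '(': depth becomes 3
  Position 19 ')': depth becomes 2
  Position 20 ')': depth becomes 1
  Position 21 ')': depth becomes 0
Maximum depth reached: 3

3


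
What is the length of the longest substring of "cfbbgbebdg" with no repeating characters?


Input: "cfbbgbebdg"
Sliding window (track last position of each char):
  Position 0 ('c'): window [0,0] length 1 -- new best
  Position 1 ('f'): window [0,1] length 2 -- new best
  Position 2 ('b'): window [0,2] length 3 -- new best
  Position 3 ('b'): repeat (last at 2), move window start to 3
  Position 3 ('b'): window [3,3] length 1
  Position 4 ('g'): window [3,4] length 2
  Position 5 ('b'): repeat (last at 3), move window start to 4
  Position 5 ('b'): window [4,5] length 2
  Position 6 ('e'): window [4,6] length 3
  Position 7 ('b'): repeat (last at 5), move window start to 6
  Position 7 ('b'): window [6,7] length 2
  Position 8 ('d'): window [6,8] length 3
  Position 9 ('g'): window [6,9] length 4 -- new best
Longest substring with no repeats: "ebdg" with length 4

4


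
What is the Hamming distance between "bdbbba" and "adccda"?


Comparing "bdbbba" and "adccda" position by position:
  Position 0: 'b' vs 'a' => differ
  Position 1: 'd' vs 'd' => same
  Position 2: 'b' vs 'c' => differ
  Position 3: 'b' vs 'c' => differ
  Position 4: 'b' vs 'd' => differ
  Position 5: 'a' vs 'a' => same
Total differences (Hamming distance): 4

4


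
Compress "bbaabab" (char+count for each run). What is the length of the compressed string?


Input: bbaabab
Runs:
  'b' x 2 => "b2"
  'a' x 2 => "a2"
  'b' x 1 => "b1"
  'a' x 1 => "a1"
  'b' x 1 => "b1"
Compressed: "b2a2b1a1b1"
Compressed length: 10

10


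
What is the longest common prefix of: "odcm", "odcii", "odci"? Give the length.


Words: odcm, odcii, odci
  Position 0: all 'o' => match
  Position 1: all 'd' => match
  Position 2: all 'c' => match
  Position 3: ('m', 'i', 'i') => mismatch, stop
LCP = "odc" (length 3)

3


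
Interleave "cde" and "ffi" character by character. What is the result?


Interleaving "cde" and "ffi":
  Position 0: 'c' from first, 'f' from second => "cf"
  Position 1: 'd' from first, 'f' from second => "df"
  Position 2: 'e' from first, 'i' from second => "ei"
Result: cfdfei

cfdfei


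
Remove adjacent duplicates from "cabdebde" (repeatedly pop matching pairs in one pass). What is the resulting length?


Input: cabdebde
Stack-based adjacent duplicate removal:
  Read 'c': push. Stack: c
  Read 'a': push. Stack: ca
  Read 'b': push. Stack: cab
  Read 'd': push. Stack: cabd
  Read 'e': push. Stack: cabde
  Read 'b': push. Stack: cabdeb
  Read 'd': push. Stack: cabdebd
  Read 'e': push. Stack: cabdebde
Final stack: "cabdebde" (length 8)

8


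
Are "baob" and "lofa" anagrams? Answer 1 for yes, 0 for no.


Strings: "baob", "lofa"
Sorted first:  abbo
Sorted second: aflo
Differ at position 1: 'b' vs 'f' => not anagrams

0


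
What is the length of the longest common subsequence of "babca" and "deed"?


LCS of "babca" and "deed"
DP table:
           d    e    e    d
      0    0    0    0    0
  b   0    0    0    0    0
  a   0    0    0    0    0
  b   0    0    0    0    0
  c   0    0    0    0    0
  a   0    0    0    0    0
LCS length = dp[5][4] = 0

0


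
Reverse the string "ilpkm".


Input: ilpkm
Reading characters right to left:
  Position 4: 'm'
  Position 3: 'k'
  Position 2: 'p'
  Position 1: 'l'
  Position 0: 'i'
Reversed: mkpli

mkpli


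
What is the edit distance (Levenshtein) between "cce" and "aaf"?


Computing edit distance: "cce" -> "aaf"
DP table:
           a    a    f
      0    1    2    3
  c   1    1    2    3
  c   2    2    2    3
  e   3    3    3    3
Edit distance = dp[3][3] = 3

3


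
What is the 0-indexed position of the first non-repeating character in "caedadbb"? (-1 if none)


Input: caedadbb
Character frequencies:
  'a': 2
  'b': 2
  'c': 1
  'd': 2
  'e': 1
Scanning left to right for freq == 1:
  Position 0 ('c'): unique! => answer = 0

0


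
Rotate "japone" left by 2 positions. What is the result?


Input: "japone", rotate left by 2
First 2 characters: "ja"
Remaining characters: "pone"
Concatenate remaining + first: "pone" + "ja" = "poneja"

poneja


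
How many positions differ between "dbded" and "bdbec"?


Comparing "dbded" and "bdbec" position by position:
  Position 0: 'd' vs 'b' => DIFFER
  Position 1: 'b' vs 'd' => DIFFER
  Position 2: 'd' vs 'b' => DIFFER
  Position 3: 'e' vs 'e' => same
  Position 4: 'd' vs 'c' => DIFFER
Positions that differ: 4

4


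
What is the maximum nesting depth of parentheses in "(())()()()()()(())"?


Input: "(())()()()()()(())"
Tracking depth:
  Position 0 '(': depth becomes 1
  Position 1 '(': depth becomes 2
  Position 2 ')': depth becomes 1
  Position 3 ')': depth becomes 0
  Position 4 '(': depth becomes 1
  Position 5 ')': depth becomes 0
  Position 6 '(': depth becomes 1
  Position 7 ')': depth becomes 0
  Position 8 '(': depth becomes 1
  Position 9 ')': depth becomes 0
  Position 10 '(': depth becomes 1
  Position 11 ')': depth becomes 0
  Position 12 '(': depth becomes 1
  Position 13 ')': depth becomes 0
  Position 14 '(': depth becomes 1
  Position 15 '(': depth becomes 2
  Position 16 ')': depth becomes 1
  Position 17 ')': depth becomes 0
Maximum depth reached: 2

2


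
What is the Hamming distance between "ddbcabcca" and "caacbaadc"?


Comparing "ddbcabcca" and "caacbaadc" position by position:
  Position 0: 'd' vs 'c' => differ
  Position 1: 'd' vs 'a' => differ
  Position 2: 'b' vs 'a' => differ
  Position 3: 'c' vs 'c' => same
  Position 4: 'a' vs 'b' => differ
  Position 5: 'b' vs 'a' => differ
  Position 6: 'c' vs 'a' => differ
  Position 7: 'c' vs 'd' => differ
  Position 8: 'a' vs 'c' => differ
Total differences (Hamming distance): 8

8


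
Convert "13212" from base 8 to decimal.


Input: "13212" in base 8
Positional expansion:
  Digit '1' (value 1) x 8^4 = 4096
  Digit '3' (value 3) x 8^3 = 1536
  Digit '2' (value 2) x 8^2 = 128
  Digit '1' (value 1) x 8^1 = 8
  Digit '2' (value 2) x 8^0 = 2
Sum = 5770

5770


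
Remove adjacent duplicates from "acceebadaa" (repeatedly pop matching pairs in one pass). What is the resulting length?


Input: acceebadaa
Stack-based adjacent duplicate removal:
  Read 'a': push. Stack: a
  Read 'c': push. Stack: ac
  Read 'c': matches stack top 'c' => pop. Stack: a
  Read 'e': push. Stack: ae
  Read 'e': matches stack top 'e' => pop. Stack: a
  Read 'b': push. Stack: ab
  Read 'a': push. Stack: aba
  Read 'd': push. Stack: abad
  Read 'a': push. Stack: abada
  Read 'a': matches stack top 'a' => pop. Stack: abad
Final stack: "abad" (length 4)

4


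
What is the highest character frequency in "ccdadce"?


Input: ccdadce
Character counts:
  'a': 1
  'c': 3
  'd': 2
  'e': 1
Maximum frequency: 3

3


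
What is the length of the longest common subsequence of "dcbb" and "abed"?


LCS of "dcbb" and "abed"
DP table:
           a    b    e    d
      0    0    0    0    0
  d   0    0    0    0    1
  c   0    0    0    0    1
  b   0    0    1    1    1
  b   0    0    1    1    1
LCS length = dp[4][4] = 1

1


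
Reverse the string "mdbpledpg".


Input: mdbpledpg
Reading characters right to left:
  Position 8: 'g'
  Position 7: 'p'
  Position 6: 'd'
  Position 5: 'e'
  Position 4: 'l'
  Position 3: 'p'
  Position 2: 'b'
  Position 1: 'd'
  Position 0: 'm'
Reversed: gpdelpbdm

gpdelpbdm


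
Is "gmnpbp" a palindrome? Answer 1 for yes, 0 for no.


Input: gmnpbp
Reversed: pbpnmg
  Compare pos 0 ('g') with pos 5 ('p'): MISMATCH
  Compare pos 1 ('m') with pos 4 ('b'): MISMATCH
  Compare pos 2 ('n') with pos 3 ('p'): MISMATCH
Result: not a palindrome

0


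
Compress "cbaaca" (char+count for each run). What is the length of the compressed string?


Input: cbaaca
Runs:
  'c' x 1 => "c1"
  'b' x 1 => "b1"
  'a' x 2 => "a2"
  'c' x 1 => "c1"
  'a' x 1 => "a1"
Compressed: "c1b1a2c1a1"
Compressed length: 10

10


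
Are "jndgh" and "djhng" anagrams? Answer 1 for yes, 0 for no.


Strings: "jndgh", "djhng"
Sorted first:  dghjn
Sorted second: dghjn
Sorted forms match => anagrams

1


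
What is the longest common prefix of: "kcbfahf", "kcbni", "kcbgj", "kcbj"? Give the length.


Words: kcbfahf, kcbni, kcbgj, kcbj
  Position 0: all 'k' => match
  Position 1: all 'c' => match
  Position 2: all 'b' => match
  Position 3: ('f', 'n', 'g', 'j') => mismatch, stop
LCP = "kcb" (length 3)

3


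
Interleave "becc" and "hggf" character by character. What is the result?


Interleaving "becc" and "hggf":
  Position 0: 'b' from first, 'h' from second => "bh"
  Position 1: 'e' from first, 'g' from second => "eg"
  Position 2: 'c' from first, 'g' from second => "cg"
  Position 3: 'c' from first, 'f' from second => "cf"
Result: bhegcgcf

bhegcgcf


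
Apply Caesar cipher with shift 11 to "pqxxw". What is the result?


Caesar cipher: shift "pqxxw" by 11
  'p' (pos 15) + 11 = pos 0 = 'a'
  'q' (pos 16) + 11 = pos 1 = 'b'
  'x' (pos 23) + 11 = pos 8 = 'i'
  'x' (pos 23) + 11 = pos 8 = 'i'
  'w' (pos 22) + 11 = pos 7 = 'h'
Result: abiih

abiih


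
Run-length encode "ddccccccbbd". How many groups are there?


Input: ddccccccbbd
Scanning for consecutive runs:
  Group 1: 'd' x 2 (positions 0-1)
  Group 2: 'c' x 6 (positions 2-7)
  Group 3: 'b' x 2 (positions 8-9)
  Group 4: 'd' x 1 (positions 10-10)
Total groups: 4

4


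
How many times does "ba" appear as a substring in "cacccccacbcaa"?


Searching for "ba" in "cacccccacbcaa"
Scanning each position:
  Position 0: "ca" => no
  Position 1: "ac" => no
  Position 2: "cc" => no
  Position 3: "cc" => no
  Position 4: "cc" => no
  Position 5: "cc" => no
  Position 6: "ca" => no
  Position 7: "ac" => no
  Position 8: "cb" => no
  Position 9: "bc" => no
  Position 10: "ca" => no
  Position 11: "aa" => no
Total occurrences: 0

0


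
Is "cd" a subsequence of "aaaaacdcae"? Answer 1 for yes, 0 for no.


Check if "cd" is a subsequence of "aaaaacdcae"
Greedy scan:
  Position 0 ('a'): no match needed
  Position 1 ('a'): no match needed
  Position 2 ('a'): no match needed
  Position 3 ('a'): no match needed
  Position 4 ('a'): no match needed
  Position 5 ('c'): matches sub[0] = 'c'
  Position 6 ('d'): matches sub[1] = 'd'
  Position 7 ('c'): no match needed
  Position 8 ('a'): no match needed
  Position 9 ('e'): no match needed
All 2 characters matched => is a subsequence

1


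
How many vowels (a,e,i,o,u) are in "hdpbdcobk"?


Input: hdpbdcobk
Checking each character:
  'h' at position 0: consonant
  'd' at position 1: consonant
  'p' at position 2: consonant
  'b' at position 3: consonant
  'd' at position 4: consonant
  'c' at position 5: consonant
  'o' at position 6: vowel (running total: 1)
  'b' at position 7: consonant
  'k' at position 8: consonant
Total vowels: 1

1


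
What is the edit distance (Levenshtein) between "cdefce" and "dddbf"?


Computing edit distance: "cdefce" -> "dddbf"
DP table:
           d    d    d    b    f
      0    1    2    3    4    5
  c   1    1    2    3    4    5
  d   2    1    1    2    3    4
  e   3    2    2    2    3    4
  f   4    3    3    3    3    3
  c   5    4    4    4    4    4
  e   6    5    5    5    5    5
Edit distance = dp[6][5] = 5

5


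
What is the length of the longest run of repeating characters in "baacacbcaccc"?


Input: "baacacbcaccc"
Scanning for longest run:
  Position 1 ('a'): new char, reset run to 1
  Position 2 ('a'): continues run of 'a', length=2
  Position 3 ('c'): new char, reset run to 1
  Position 4 ('a'): new char, reset run to 1
  Position 5 ('c'): new char, reset run to 1
  Position 6 ('b'): new char, reset run to 1
  Position 7 ('c'): new char, reset run to 1
  Position 8 ('a'): new char, reset run to 1
  Position 9 ('c'): new char, reset run to 1
  Position 10 ('c'): continues run of 'c', length=2
  Position 11 ('c'): continues run of 'c', length=3
Longest run: 'c' with length 3

3


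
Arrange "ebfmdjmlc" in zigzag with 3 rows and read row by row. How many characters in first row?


Zigzag "ebfmdjmlc" into 3 rows:
Placing characters:
  'e' => row 0
  'b' => row 1
  'f' => row 2
  'm' => row 1
  'd' => row 0
  'j' => row 1
  'm' => row 2
  'l' => row 1
  'c' => row 0
Rows:
  Row 0: "edc"
  Row 1: "bmjl"
  Row 2: "fm"
First row length: 3

3


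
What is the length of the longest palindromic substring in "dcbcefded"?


Input: "dcbcefded"
Checking substrings for palindromes:
  [1:4] "cbc" (len 3) => palindrome
  [6:9] "ded" (len 3) => palindrome
Longest palindromic substring: "cbc" with length 3

3


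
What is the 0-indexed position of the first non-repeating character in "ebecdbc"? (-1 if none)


Input: ebecdbc
Character frequencies:
  'b': 2
  'c': 2
  'd': 1
  'e': 2
Scanning left to right for freq == 1:
  Position 0 ('e'): freq=2, skip
  Position 1 ('b'): freq=2, skip
  Position 2 ('e'): freq=2, skip
  Position 3 ('c'): freq=2, skip
  Position 4 ('d'): unique! => answer = 4

4


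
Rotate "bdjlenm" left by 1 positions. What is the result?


Input: "bdjlenm", rotate left by 1
First 1 characters: "b"
Remaining characters: "djlenm"
Concatenate remaining + first: "djlenm" + "b" = "djlenmb"

djlenmb


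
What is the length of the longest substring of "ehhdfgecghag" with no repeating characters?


Input: "ehhdfgecghag"
Sliding window (track last position of each char):
  Position 0 ('e'): window [0,0] length 1 -- new best
  Position 1 ('h'): window [0,1] length 2 -- new best
  Position 2 ('h'): repeat (last at 1), move window start to 2
  Position 2 ('h'): window [2,2] length 1
  Position 3 ('d'): window [2,3] length 2
  Position 4 ('f'): window [2,4] length 3 -- new best
  Position 5 ('g'): window [2,5] length 4 -- new best
  Position 6 ('e'): window [2,6] length 5 -- new best
  Position 7 ('c'): window [2,7] length 6 -- new best
  Position 8 ('g'): repeat (last at 5), move window start to 6
  Position 8 ('g'): window [6,8] length 3
  Position 9 ('h'): window [6,9] length 4
  Position 10 ('a'): window [6,10] length 5
  Position 11 ('g'): repeat (last at 8), move window start to 9
  Position 11 ('g'): window [9,11] length 3
Longest substring with no repeats: "hdfgec" with length 6

6


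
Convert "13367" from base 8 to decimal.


Input: "13367" in base 8
Positional expansion:
  Digit '1' (value 1) x 8^4 = 4096
  Digit '3' (value 3) x 8^3 = 1536
  Digit '3' (value 3) x 8^2 = 192
  Digit '6' (value 6) x 8^1 = 48
  Digit '7' (value 7) x 8^0 = 7
Sum = 5879

5879


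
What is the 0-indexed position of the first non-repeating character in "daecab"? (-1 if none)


Input: daecab
Character frequencies:
  'a': 2
  'b': 1
  'c': 1
  'd': 1
  'e': 1
Scanning left to right for freq == 1:
  Position 0 ('d'): unique! => answer = 0

0


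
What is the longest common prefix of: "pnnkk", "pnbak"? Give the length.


Words: pnnkk, pnbak
  Position 0: all 'p' => match
  Position 1: all 'n' => match
  Position 2: ('n', 'b') => mismatch, stop
LCP = "pn" (length 2)

2


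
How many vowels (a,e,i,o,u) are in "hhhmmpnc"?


Input: hhhmmpnc
Checking each character:
  'h' at position 0: consonant
  'h' at position 1: consonant
  'h' at position 2: consonant
  'm' at position 3: consonant
  'm' at position 4: consonant
  'p' at position 5: consonant
  'n' at position 6: consonant
  'c' at position 7: consonant
Total vowels: 0

0


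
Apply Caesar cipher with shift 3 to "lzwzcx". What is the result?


Caesar cipher: shift "lzwzcx" by 3
  'l' (pos 11) + 3 = pos 14 = 'o'
  'z' (pos 25) + 3 = pos 2 = 'c'
  'w' (pos 22) + 3 = pos 25 = 'z'
  'z' (pos 25) + 3 = pos 2 = 'c'
  'c' (pos 2) + 3 = pos 5 = 'f'
  'x' (pos 23) + 3 = pos 0 = 'a'
Result: oczcfa

oczcfa


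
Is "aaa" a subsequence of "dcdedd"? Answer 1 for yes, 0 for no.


Check if "aaa" is a subsequence of "dcdedd"
Greedy scan:
  Position 0 ('d'): no match needed
  Position 1 ('c'): no match needed
  Position 2 ('d'): no match needed
  Position 3 ('e'): no match needed
  Position 4 ('d'): no match needed
  Position 5 ('d'): no match needed
Only matched 0/3 characters => not a subsequence

0


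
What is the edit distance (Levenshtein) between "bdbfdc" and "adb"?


Computing edit distance: "bdbfdc" -> "adb"
DP table:
           a    d    b
      0    1    2    3
  b   1    1    2    2
  d   2    2    1    2
  b   3    3    2    1
  f   4    4    3    2
  d   5    5    4    3
  c   6    6    5    4
Edit distance = dp[6][3] = 4

4


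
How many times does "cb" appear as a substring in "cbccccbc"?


Searching for "cb" in "cbccccbc"
Scanning each position:
  Position 0: "cb" => MATCH
  Position 1: "bc" => no
  Position 2: "cc" => no
  Position 3: "cc" => no
  Position 4: "cc" => no
  Position 5: "cb" => MATCH
  Position 6: "bc" => no
Total occurrences: 2

2


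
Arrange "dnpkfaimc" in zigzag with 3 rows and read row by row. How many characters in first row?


Zigzag "dnpkfaimc" into 3 rows:
Placing characters:
  'd' => row 0
  'n' => row 1
  'p' => row 2
  'k' => row 1
  'f' => row 0
  'a' => row 1
  'i' => row 2
  'm' => row 1
  'c' => row 0
Rows:
  Row 0: "dfc"
  Row 1: "nkam"
  Row 2: "pi"
First row length: 3

3


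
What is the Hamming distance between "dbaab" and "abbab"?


Comparing "dbaab" and "abbab" position by position:
  Position 0: 'd' vs 'a' => differ
  Position 1: 'b' vs 'b' => same
  Position 2: 'a' vs 'b' => differ
  Position 3: 'a' vs 'a' => same
  Position 4: 'b' vs 'b' => same
Total differences (Hamming distance): 2

2


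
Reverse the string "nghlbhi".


Input: nghlbhi
Reading characters right to left:
  Position 6: 'i'
  Position 5: 'h'
  Position 4: 'b'
  Position 3: 'l'
  Position 2: 'h'
  Position 1: 'g'
  Position 0: 'n'
Reversed: ihblhgn

ihblhgn


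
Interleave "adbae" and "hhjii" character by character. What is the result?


Interleaving "adbae" and "hhjii":
  Position 0: 'a' from first, 'h' from second => "ah"
  Position 1: 'd' from first, 'h' from second => "dh"
  Position 2: 'b' from first, 'j' from second => "bj"
  Position 3: 'a' from first, 'i' from second => "ai"
  Position 4: 'e' from first, 'i' from second => "ei"
Result: ahdhbjaiei

ahdhbjaiei


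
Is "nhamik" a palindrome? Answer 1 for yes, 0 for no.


Input: nhamik
Reversed: kimahn
  Compare pos 0 ('n') with pos 5 ('k'): MISMATCH
  Compare pos 1 ('h') with pos 4 ('i'): MISMATCH
  Compare pos 2 ('a') with pos 3 ('m'): MISMATCH
Result: not a palindrome

0


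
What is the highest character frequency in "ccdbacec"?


Input: ccdbacec
Character counts:
  'a': 1
  'b': 1
  'c': 4
  'd': 1
  'e': 1
Maximum frequency: 4

4


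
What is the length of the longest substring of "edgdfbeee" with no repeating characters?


Input: "edgdfbeee"
Sliding window (track last position of each char):
  Position 0 ('e'): window [0,0] length 1 -- new best
  Position 1 ('d'): window [0,1] length 2 -- new best
  Position 2 ('g'): window [0,2] length 3 -- new best
  Position 3 ('d'): repeat (last at 1), move window start to 2
  Position 3 ('d'): window [2,3] length 2
  Position 4 ('f'): window [2,4] length 3
  Position 5 ('b'): window [2,5] length 4 -- new best
  Position 6 ('e'): window [2,6] length 5 -- new best
  Position 7 ('e'): repeat (last at 6), move window start to 7
  Position 7 ('e'): window [7,7] length 1
  Position 8 ('e'): repeat (last at 7), move window start to 8
  Position 8 ('e'): window [8,8] length 1
Longest substring with no repeats: "gdfbe" with length 5

5


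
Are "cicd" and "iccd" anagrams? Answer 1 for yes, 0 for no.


Strings: "cicd", "iccd"
Sorted first:  ccdi
Sorted second: ccdi
Sorted forms match => anagrams

1


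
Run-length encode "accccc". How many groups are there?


Input: accccc
Scanning for consecutive runs:
  Group 1: 'a' x 1 (positions 0-0)
  Group 2: 'c' x 5 (positions 1-5)
Total groups: 2

2


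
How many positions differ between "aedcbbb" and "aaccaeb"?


Comparing "aedcbbb" and "aaccaeb" position by position:
  Position 0: 'a' vs 'a' => same
  Position 1: 'e' vs 'a' => DIFFER
  Position 2: 'd' vs 'c' => DIFFER
  Position 3: 'c' vs 'c' => same
  Position 4: 'b' vs 'a' => DIFFER
  Position 5: 'b' vs 'e' => DIFFER
  Position 6: 'b' vs 'b' => same
Positions that differ: 4

4


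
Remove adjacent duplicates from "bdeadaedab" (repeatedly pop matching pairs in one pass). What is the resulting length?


Input: bdeadaedab
Stack-based adjacent duplicate removal:
  Read 'b': push. Stack: b
  Read 'd': push. Stack: bd
  Read 'e': push. Stack: bde
  Read 'a': push. Stack: bdea
  Read 'd': push. Stack: bdead
  Read 'a': push. Stack: bdeada
  Read 'e': push. Stack: bdeadae
  Read 'd': push. Stack: bdeadaed
  Read 'a': push. Stack: bdeadaeda
  Read 'b': push. Stack: bdeadaedab
Final stack: "bdeadaedab" (length 10)

10


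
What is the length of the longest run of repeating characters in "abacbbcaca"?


Input: "abacbbcaca"
Scanning for longest run:
  Position 1 ('b'): new char, reset run to 1
  Position 2 ('a'): new char, reset run to 1
  Position 3 ('c'): new char, reset run to 1
  Position 4 ('b'): new char, reset run to 1
  Position 5 ('b'): continues run of 'b', length=2
  Position 6 ('c'): new char, reset run to 1
  Position 7 ('a'): new char, reset run to 1
  Position 8 ('c'): new char, reset run to 1
  Position 9 ('a'): new char, reset run to 1
Longest run: 'b' with length 2

2


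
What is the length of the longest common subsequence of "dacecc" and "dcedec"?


LCS of "dacecc" and "dcedec"
DP table:
           d    c    e    d    e    c
      0    0    0    0    0    0    0
  d   0    1    1    1    1    1    1
  a   0    1    1    1    1    1    1
  c   0    1    2    2    2    2    2
  e   0    1    2    3    3    3    3
  c   0    1    2    3    3    3    4
  c   0    1    2    3    3    3    4
LCS length = dp[6][6] = 4

4


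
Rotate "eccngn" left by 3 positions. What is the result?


Input: "eccngn", rotate left by 3
First 3 characters: "ecc"
Remaining characters: "ngn"
Concatenate remaining + first: "ngn" + "ecc" = "ngnecc"

ngnecc


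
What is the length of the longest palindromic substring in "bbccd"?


Input: "bbccd"
Checking substrings for palindromes:
  [0:2] "bb" (len 2) => palindrome
  [2:4] "cc" (len 2) => palindrome
Longest palindromic substring: "bb" with length 2

2


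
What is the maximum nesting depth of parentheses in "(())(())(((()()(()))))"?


Input: "(())(())(((()()(()))))"
Tracking depth:
  Position 0 '(': depth becomes 1
  Position 1 '(': depth becomes 2
  Position 2 ')': depth becomes 1
  Position 3 ')': depth becomes 0
  Position 4 '(': depth becomes 1
  Position 5 '(': depth becomes 2
  Position 6 ')': depth becomes 1
  Position 7 ')': depth becomes 0
  Position 8 '(': depth becomes 1
  Position 9 '(': depth becomes 2
  Position 10 '(': depth becomes 3
  Position 11 '(': depth becomes 4
  Position 12 ')': depth becomes 3
  Position 13 '(': depth becomes 4
  Position 14 ')': depth becomes 3
  Position 15 '(': depth becomes 4
  Position 16 '(': depth becomes 5
  Position 17 ')': depth becomes 4
  Position 18 ')': depth becomes 3
  Position 19 ')': depth becomes 2
  Position 20 ')': depth becomes 1
  Position 21 ')': depth becomes 0
Maximum depth reached: 5

5


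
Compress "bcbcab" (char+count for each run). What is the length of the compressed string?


Input: bcbcab
Runs:
  'b' x 1 => "b1"
  'c' x 1 => "c1"
  'b' x 1 => "b1"
  'c' x 1 => "c1"
  'a' x 1 => "a1"
  'b' x 1 => "b1"
Compressed: "b1c1b1c1a1b1"
Compressed length: 12

12


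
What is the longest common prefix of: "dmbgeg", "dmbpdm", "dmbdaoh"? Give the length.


Words: dmbgeg, dmbpdm, dmbdaoh
  Position 0: all 'd' => match
  Position 1: all 'm' => match
  Position 2: all 'b' => match
  Position 3: ('g', 'p', 'd') => mismatch, stop
LCP = "dmb" (length 3)

3


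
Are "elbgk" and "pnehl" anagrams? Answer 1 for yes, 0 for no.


Strings: "elbgk", "pnehl"
Sorted first:  begkl
Sorted second: ehlnp
Differ at position 0: 'b' vs 'e' => not anagrams

0


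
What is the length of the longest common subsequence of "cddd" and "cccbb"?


LCS of "cddd" and "cccbb"
DP table:
           c    c    c    b    b
      0    0    0    0    0    0
  c   0    1    1    1    1    1
  d   0    1    1    1    1    1
  d   0    1    1    1    1    1
  d   0    1    1    1    1    1
LCS length = dp[4][5] = 1

1


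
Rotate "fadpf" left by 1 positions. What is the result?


Input: "fadpf", rotate left by 1
First 1 characters: "f"
Remaining characters: "adpf"
Concatenate remaining + first: "adpf" + "f" = "adpff"

adpff


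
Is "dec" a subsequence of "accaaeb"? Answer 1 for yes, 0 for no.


Check if "dec" is a subsequence of "accaaeb"
Greedy scan:
  Position 0 ('a'): no match needed
  Position 1 ('c'): no match needed
  Position 2 ('c'): no match needed
  Position 3 ('a'): no match needed
  Position 4 ('a'): no match needed
  Position 5 ('e'): no match needed
  Position 6 ('b'): no match needed
Only matched 0/3 characters => not a subsequence

0


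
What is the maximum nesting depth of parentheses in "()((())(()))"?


Input: "()((())(()))"
Tracking depth:
  Position 0 '(': depth becomes 1
  Position 1 ')': depth becomes 0
  Position 2 '(': depth becomes 1
  Position 3 '(': depth becomes 2
  Position 4 '(': depth becomes 3
  Position 5 ')': depth becomes 2
  Position 6 ')': depth becomes 1
  Position 7 '(': depth becomes 2
  Position 8 '(': depth becomes 3
  Position 9 ')': depth becomes 2
  Position 10 ')': depth becomes 1
  Position 11 ')': depth becomes 0
Maximum depth reached: 3

3


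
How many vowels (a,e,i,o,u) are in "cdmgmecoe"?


Input: cdmgmecoe
Checking each character:
  'c' at position 0: consonant
  'd' at position 1: consonant
  'm' at position 2: consonant
  'g' at position 3: consonant
  'm' at position 4: consonant
  'e' at position 5: vowel (running total: 1)
  'c' at position 6: consonant
  'o' at position 7: vowel (running total: 2)
  'e' at position 8: vowel (running total: 3)
Total vowels: 3

3


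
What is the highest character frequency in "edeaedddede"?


Input: edeaedddede
Character counts:
  'a': 1
  'd': 5
  'e': 5
Maximum frequency: 5

5


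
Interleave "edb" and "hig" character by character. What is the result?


Interleaving "edb" and "hig":
  Position 0: 'e' from first, 'h' from second => "eh"
  Position 1: 'd' from first, 'i' from second => "di"
  Position 2: 'b' from first, 'g' from second => "bg"
Result: ehdibg

ehdibg


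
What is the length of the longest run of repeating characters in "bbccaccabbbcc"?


Input: "bbccaccabbbcc"
Scanning for longest run:
  Position 1 ('b'): continues run of 'b', length=2
  Position 2 ('c'): new char, reset run to 1
  Position 3 ('c'): continues run of 'c', length=2
  Position 4 ('a'): new char, reset run to 1
  Position 5 ('c'): new char, reset run to 1
  Position 6 ('c'): continues run of 'c', length=2
  Position 7 ('a'): new char, reset run to 1
  Position 8 ('b'): new char, reset run to 1
  Position 9 ('b'): continues run of 'b', length=2
  Position 10 ('b'): continues run of 'b', length=3
  Position 11 ('c'): new char, reset run to 1
  Position 12 ('c'): continues run of 'c', length=2
Longest run: 'b' with length 3

3


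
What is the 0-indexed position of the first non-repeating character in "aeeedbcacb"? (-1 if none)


Input: aeeedbcacb
Character frequencies:
  'a': 2
  'b': 2
  'c': 2
  'd': 1
  'e': 3
Scanning left to right for freq == 1:
  Position 0 ('a'): freq=2, skip
  Position 1 ('e'): freq=3, skip
  Position 2 ('e'): freq=3, skip
  Position 3 ('e'): freq=3, skip
  Position 4 ('d'): unique! => answer = 4

4


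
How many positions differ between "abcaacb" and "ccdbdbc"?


Comparing "abcaacb" and "ccdbdbc" position by position:
  Position 0: 'a' vs 'c' => DIFFER
  Position 1: 'b' vs 'c' => DIFFER
  Position 2: 'c' vs 'd' => DIFFER
  Position 3: 'a' vs 'b' => DIFFER
  Position 4: 'a' vs 'd' => DIFFER
  Position 5: 'c' vs 'b' => DIFFER
  Position 6: 'b' vs 'c' => DIFFER
Positions that differ: 7

7


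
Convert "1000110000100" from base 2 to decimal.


Input: "1000110000100" in base 2
Positional expansion:
  Digit '1' (value 1) x 2^12 = 4096
  Digit '0' (value 0) x 2^11 = 0
  Digit '0' (value 0) x 2^10 = 0
  Digit '0' (value 0) x 2^9 = 0
  Digit '1' (value 1) x 2^8 = 256
  Digit '1' (value 1) x 2^7 = 128
  Digit '0' (value 0) x 2^6 = 0
  Digit '0' (value 0) x 2^5 = 0
  Digit '0' (value 0) x 2^4 = 0
  Digit '0' (value 0) x 2^3 = 0
  Digit '1' (value 1) x 2^2 = 4
  Digit '0' (value 0) x 2^1 = 0
  Digit '0' (value 0) x 2^0 = 0
Sum = 4484

4484


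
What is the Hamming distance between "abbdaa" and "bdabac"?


Comparing "abbdaa" and "bdabac" position by position:
  Position 0: 'a' vs 'b' => differ
  Position 1: 'b' vs 'd' => differ
  Position 2: 'b' vs 'a' => differ
  Position 3: 'd' vs 'b' => differ
  Position 4: 'a' vs 'a' => same
  Position 5: 'a' vs 'c' => differ
Total differences (Hamming distance): 5

5


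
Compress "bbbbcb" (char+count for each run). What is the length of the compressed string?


Input: bbbbcb
Runs:
  'b' x 4 => "b4"
  'c' x 1 => "c1"
  'b' x 1 => "b1"
Compressed: "b4c1b1"
Compressed length: 6

6


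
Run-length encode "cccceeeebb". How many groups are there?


Input: cccceeeebb
Scanning for consecutive runs:
  Group 1: 'c' x 4 (positions 0-3)
  Group 2: 'e' x 4 (positions 4-7)
  Group 3: 'b' x 2 (positions 8-9)
Total groups: 3

3


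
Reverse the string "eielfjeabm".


Input: eielfjeabm
Reading characters right to left:
  Position 9: 'm'
  Position 8: 'b'
  Position 7: 'a'
  Position 6: 'e'
  Position 5: 'j'
  Position 4: 'f'
  Position 3: 'l'
  Position 2: 'e'
  Position 1: 'i'
  Position 0: 'e'
Reversed: mbaejfleie

mbaejfleie


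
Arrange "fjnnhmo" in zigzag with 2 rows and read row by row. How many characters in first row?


Zigzag "fjnnhmo" into 2 rows:
Placing characters:
  'f' => row 0
  'j' => row 1
  'n' => row 0
  'n' => row 1
  'h' => row 0
  'm' => row 1
  'o' => row 0
Rows:
  Row 0: "fnho"
  Row 1: "jnm"
First row length: 4

4


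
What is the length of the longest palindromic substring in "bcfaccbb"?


Input: "bcfaccbb"
Checking substrings for palindromes:
  [4:6] "cc" (len 2) => palindrome
  [6:8] "bb" (len 2) => palindrome
Longest palindromic substring: "cc" with length 2

2


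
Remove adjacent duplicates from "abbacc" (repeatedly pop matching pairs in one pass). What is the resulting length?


Input: abbacc
Stack-based adjacent duplicate removal:
  Read 'a': push. Stack: a
  Read 'b': push. Stack: ab
  Read 'b': matches stack top 'b' => pop. Stack: a
  Read 'a': matches stack top 'a' => pop. Stack: (empty)
  Read 'c': push. Stack: c
  Read 'c': matches stack top 'c' => pop. Stack: (empty)
Final stack: "" (length 0)

0


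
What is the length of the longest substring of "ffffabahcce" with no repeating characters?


Input: "ffffabahcce"
Sliding window (track last position of each char):
  Position 0 ('f'): window [0,0] length 1 -- new best
  Position 1 ('f'): repeat (last at 0), move window start to 1
  Position 1 ('f'): window [1,1] length 1
  Position 2 ('f'): repeat (last at 1), move window start to 2
  Position 2 ('f'): window [2,2] length 1
  Position 3 ('f'): repeat (last at 2), move window start to 3
  Position 3 ('f'): window [3,3] length 1
  Position 4 ('a'): window [3,4] length 2 -- new best
  Position 5 ('b'): window [3,5] length 3 -- new best
  Position 6 ('a'): repeat (last at 4), move window start to 5
  Position 6 ('a'): window [5,6] length 2
  Position 7 ('h'): window [5,7] length 3
  Position 8 ('c'): window [5,8] length 4 -- new best
  Position 9 ('c'): repeat (last at 8), move window start to 9
  Position 9 ('c'): window [9,9] length 1
  Position 10 ('e'): window [9,10] length 2
Longest substring with no repeats: "bahc" with length 4

4


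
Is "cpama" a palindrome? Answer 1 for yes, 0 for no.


Input: cpama
Reversed: amapc
  Compare pos 0 ('c') with pos 4 ('a'): MISMATCH
  Compare pos 1 ('p') with pos 3 ('m'): MISMATCH
Result: not a palindrome

0


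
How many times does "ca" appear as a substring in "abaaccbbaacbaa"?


Searching for "ca" in "abaaccbbaacbaa"
Scanning each position:
  Position 0: "ab" => no
  Position 1: "ba" => no
  Position 2: "aa" => no
  Position 3: "ac" => no
  Position 4: "cc" => no
  Position 5: "cb" => no
  Position 6: "bb" => no
  Position 7: "ba" => no
  Position 8: "aa" => no
  Position 9: "ac" => no
  Position 10: "cb" => no
  Position 11: "ba" => no
  Position 12: "aa" => no
Total occurrences: 0

0


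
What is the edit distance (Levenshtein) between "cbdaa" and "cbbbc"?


Computing edit distance: "cbdaa" -> "cbbbc"
DP table:
           c    b    b    b    c
      0    1    2    3    4    5
  c   1    0    1    2    3    4
  b   2    1    0    1    2    3
  d   3    2    1    1    2    3
  a   4    3    2    2    2    3
  a   5    4    3    3    3    3
Edit distance = dp[5][5] = 3

3


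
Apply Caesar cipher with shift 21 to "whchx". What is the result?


Caesar cipher: shift "whchx" by 21
  'w' (pos 22) + 21 = pos 17 = 'r'
  'h' (pos 7) + 21 = pos 2 = 'c'
  'c' (pos 2) + 21 = pos 23 = 'x'
  'h' (pos 7) + 21 = pos 2 = 'c'
  'x' (pos 23) + 21 = pos 18 = 's'
Result: rcxcs

rcxcs


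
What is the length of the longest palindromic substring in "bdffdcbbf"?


Input: "bdffdcbbf"
Checking substrings for palindromes:
  [1:5] "dffd" (len 4) => palindrome
  [2:4] "ff" (len 2) => palindrome
  [6:8] "bb" (len 2) => palindrome
Longest palindromic substring: "dffd" with length 4

4


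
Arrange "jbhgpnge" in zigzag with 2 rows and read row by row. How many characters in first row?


Zigzag "jbhgpnge" into 2 rows:
Placing characters:
  'j' => row 0
  'b' => row 1
  'h' => row 0
  'g' => row 1
  'p' => row 0
  'n' => row 1
  'g' => row 0
  'e' => row 1
Rows:
  Row 0: "jhpg"
  Row 1: "bgne"
First row length: 4

4


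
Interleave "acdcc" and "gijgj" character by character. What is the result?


Interleaving "acdcc" and "gijgj":
  Position 0: 'a' from first, 'g' from second => "ag"
  Position 1: 'c' from first, 'i' from second => "ci"
  Position 2: 'd' from first, 'j' from second => "dj"
  Position 3: 'c' from first, 'g' from second => "cg"
  Position 4: 'c' from first, 'j' from second => "cj"
Result: agcidjcgcj

agcidjcgcj


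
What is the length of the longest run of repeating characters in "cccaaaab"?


Input: "cccaaaab"
Scanning for longest run:
  Position 1 ('c'): continues run of 'c', length=2
  Position 2 ('c'): continues run of 'c', length=3
  Position 3 ('a'): new char, reset run to 1
  Position 4 ('a'): continues run of 'a', length=2
  Position 5 ('a'): continues run of 'a', length=3
  Position 6 ('a'): continues run of 'a', length=4
  Position 7 ('b'): new char, reset run to 1
Longest run: 'a' with length 4

4


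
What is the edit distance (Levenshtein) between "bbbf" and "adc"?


Computing edit distance: "bbbf" -> "adc"
DP table:
           a    d    c
      0    1    2    3
  b   1    1    2    3
  b   2    2    2    3
  b   3    3    3    3
  f   4    4    4    4
Edit distance = dp[4][3] = 4

4


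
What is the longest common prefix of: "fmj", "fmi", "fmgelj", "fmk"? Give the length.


Words: fmj, fmi, fmgelj, fmk
  Position 0: all 'f' => match
  Position 1: all 'm' => match
  Position 2: ('j', 'i', 'g', 'k') => mismatch, stop
LCP = "fm" (length 2)

2


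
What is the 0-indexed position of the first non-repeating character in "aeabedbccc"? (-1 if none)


Input: aeabedbccc
Character frequencies:
  'a': 2
  'b': 2
  'c': 3
  'd': 1
  'e': 2
Scanning left to right for freq == 1:
  Position 0 ('a'): freq=2, skip
  Position 1 ('e'): freq=2, skip
  Position 2 ('a'): freq=2, skip
  Position 3 ('b'): freq=2, skip
  Position 4 ('e'): freq=2, skip
  Position 5 ('d'): unique! => answer = 5

5


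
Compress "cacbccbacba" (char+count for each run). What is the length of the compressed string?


Input: cacbccbacba
Runs:
  'c' x 1 => "c1"
  'a' x 1 => "a1"
  'c' x 1 => "c1"
  'b' x 1 => "b1"
  'c' x 2 => "c2"
  'b' x 1 => "b1"
  'a' x 1 => "a1"
  'c' x 1 => "c1"
  'b' x 1 => "b1"
  'a' x 1 => "a1"
Compressed: "c1a1c1b1c2b1a1c1b1a1"
Compressed length: 20

20


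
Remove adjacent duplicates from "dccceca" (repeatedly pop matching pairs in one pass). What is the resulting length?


Input: dccceca
Stack-based adjacent duplicate removal:
  Read 'd': push. Stack: d
  Read 'c': push. Stack: dc
  Read 'c': matches stack top 'c' => pop. Stack: d
  Read 'c': push. Stack: dc
  Read 'e': push. Stack: dce
  Read 'c': push. Stack: dcec
  Read 'a': push. Stack: dceca
Final stack: "dceca" (length 5)

5


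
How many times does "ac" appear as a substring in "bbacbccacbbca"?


Searching for "ac" in "bbacbccacbbca"
Scanning each position:
  Position 0: "bb" => no
  Position 1: "ba" => no
  Position 2: "ac" => MATCH
  Position 3: "cb" => no
  Position 4: "bc" => no
  Position 5: "cc" => no
  Position 6: "ca" => no
  Position 7: "ac" => MATCH
  Position 8: "cb" => no
  Position 9: "bb" => no
  Position 10: "bc" => no
  Position 11: "ca" => no
Total occurrences: 2

2


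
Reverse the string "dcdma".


Input: dcdma
Reading characters right to left:
  Position 4: 'a'
  Position 3: 'm'
  Position 2: 'd'
  Position 1: 'c'
  Position 0: 'd'
Reversed: amdcd

amdcd


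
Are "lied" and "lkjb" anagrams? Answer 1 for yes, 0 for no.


Strings: "lied", "lkjb"
Sorted first:  deil
Sorted second: bjkl
Differ at position 0: 'd' vs 'b' => not anagrams

0
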